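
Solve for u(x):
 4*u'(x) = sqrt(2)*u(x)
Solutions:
 u(x) = C1*exp(sqrt(2)*x/4)


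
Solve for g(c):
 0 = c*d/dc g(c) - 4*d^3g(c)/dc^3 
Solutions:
 g(c) = C1 + Integral(C2*airyai(2^(1/3)*c/2) + C3*airybi(2^(1/3)*c/2), c)


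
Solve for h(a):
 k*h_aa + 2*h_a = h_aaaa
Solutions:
 h(a) = C1 + C2*exp(a*(k/(3*(sqrt(1 - k^3/27) + 1)^(1/3)) + (sqrt(1 - k^3/27) + 1)^(1/3))) + C3*exp(a*(4*k/((-1 + sqrt(3)*I)*(sqrt(1 - k^3/27) + 1)^(1/3)) - 3*(sqrt(1 - k^3/27) + 1)^(1/3) + 3*sqrt(3)*I*(sqrt(1 - k^3/27) + 1)^(1/3))/6) + C4*exp(-a*(4*k/((1 + sqrt(3)*I)*(sqrt(1 - k^3/27) + 1)^(1/3)) + 3*(sqrt(1 - k^3/27) + 1)^(1/3) + 3*sqrt(3)*I*(sqrt(1 - k^3/27) + 1)^(1/3))/6)


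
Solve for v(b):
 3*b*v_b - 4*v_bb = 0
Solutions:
 v(b) = C1 + C2*erfi(sqrt(6)*b/4)


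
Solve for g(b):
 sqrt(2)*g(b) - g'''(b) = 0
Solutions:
 g(b) = C3*exp(2^(1/6)*b) + (C1*sin(2^(1/6)*sqrt(3)*b/2) + C2*cos(2^(1/6)*sqrt(3)*b/2))*exp(-2^(1/6)*b/2)


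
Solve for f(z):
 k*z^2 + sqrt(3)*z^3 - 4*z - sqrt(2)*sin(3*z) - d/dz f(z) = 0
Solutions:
 f(z) = C1 + k*z^3/3 + sqrt(3)*z^4/4 - 2*z^2 + sqrt(2)*cos(3*z)/3


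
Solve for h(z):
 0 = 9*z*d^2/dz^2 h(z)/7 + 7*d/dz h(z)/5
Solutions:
 h(z) = C1 + C2/z^(4/45)


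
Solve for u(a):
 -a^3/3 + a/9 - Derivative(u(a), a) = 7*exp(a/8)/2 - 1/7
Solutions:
 u(a) = C1 - a^4/12 + a^2/18 + a/7 - 28*exp(a/8)


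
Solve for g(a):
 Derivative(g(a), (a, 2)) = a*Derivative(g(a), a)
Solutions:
 g(a) = C1 + C2*erfi(sqrt(2)*a/2)


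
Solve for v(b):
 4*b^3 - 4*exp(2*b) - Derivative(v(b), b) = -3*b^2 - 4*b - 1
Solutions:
 v(b) = C1 + b^4 + b^3 + 2*b^2 + b - 2*exp(2*b)


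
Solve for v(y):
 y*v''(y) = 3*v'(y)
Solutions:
 v(y) = C1 + C2*y^4


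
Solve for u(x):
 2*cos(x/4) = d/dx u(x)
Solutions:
 u(x) = C1 + 8*sin(x/4)


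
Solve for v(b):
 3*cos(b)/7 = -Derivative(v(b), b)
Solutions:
 v(b) = C1 - 3*sin(b)/7


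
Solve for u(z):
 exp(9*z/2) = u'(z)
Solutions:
 u(z) = C1 + 2*exp(9*z/2)/9


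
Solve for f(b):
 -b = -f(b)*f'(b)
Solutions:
 f(b) = -sqrt(C1 + b^2)
 f(b) = sqrt(C1 + b^2)


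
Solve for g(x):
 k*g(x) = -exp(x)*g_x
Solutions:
 g(x) = C1*exp(k*exp(-x))


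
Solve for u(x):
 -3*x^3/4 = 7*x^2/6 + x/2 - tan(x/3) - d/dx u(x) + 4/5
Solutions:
 u(x) = C1 + 3*x^4/16 + 7*x^3/18 + x^2/4 + 4*x/5 + 3*log(cos(x/3))


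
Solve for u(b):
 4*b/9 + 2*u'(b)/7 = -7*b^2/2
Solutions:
 u(b) = C1 - 49*b^3/12 - 7*b^2/9


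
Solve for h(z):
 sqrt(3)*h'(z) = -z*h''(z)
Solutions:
 h(z) = C1 + C2*z^(1 - sqrt(3))


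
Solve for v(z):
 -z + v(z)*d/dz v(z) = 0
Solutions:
 v(z) = -sqrt(C1 + z^2)
 v(z) = sqrt(C1 + z^2)


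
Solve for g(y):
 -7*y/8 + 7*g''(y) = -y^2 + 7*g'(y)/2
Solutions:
 g(y) = C1 + C2*exp(y/2) + 2*y^3/21 + 25*y^2/56 + 25*y/14


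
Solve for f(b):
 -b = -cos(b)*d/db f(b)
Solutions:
 f(b) = C1 + Integral(b/cos(b), b)


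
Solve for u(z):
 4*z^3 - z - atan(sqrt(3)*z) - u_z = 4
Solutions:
 u(z) = C1 + z^4 - z^2/2 - z*atan(sqrt(3)*z) - 4*z + sqrt(3)*log(3*z^2 + 1)/6


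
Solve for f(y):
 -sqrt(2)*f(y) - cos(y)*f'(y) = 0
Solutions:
 f(y) = C1*(sin(y) - 1)^(sqrt(2)/2)/(sin(y) + 1)^(sqrt(2)/2)


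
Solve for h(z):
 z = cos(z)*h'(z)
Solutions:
 h(z) = C1 + Integral(z/cos(z), z)


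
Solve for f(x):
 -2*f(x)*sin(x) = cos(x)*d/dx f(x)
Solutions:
 f(x) = C1*cos(x)^2


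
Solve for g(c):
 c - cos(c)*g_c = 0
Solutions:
 g(c) = C1 + Integral(c/cos(c), c)


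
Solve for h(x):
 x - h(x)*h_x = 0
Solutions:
 h(x) = -sqrt(C1 + x^2)
 h(x) = sqrt(C1 + x^2)


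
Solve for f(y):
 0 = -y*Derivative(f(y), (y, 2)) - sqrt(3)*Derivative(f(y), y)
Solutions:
 f(y) = C1 + C2*y^(1 - sqrt(3))


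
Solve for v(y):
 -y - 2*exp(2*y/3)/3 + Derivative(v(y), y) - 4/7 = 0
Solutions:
 v(y) = C1 + y^2/2 + 4*y/7 + exp(2*y/3)


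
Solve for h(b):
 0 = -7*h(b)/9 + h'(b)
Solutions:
 h(b) = C1*exp(7*b/9)


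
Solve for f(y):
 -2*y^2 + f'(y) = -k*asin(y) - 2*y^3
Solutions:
 f(y) = C1 - k*(y*asin(y) + sqrt(1 - y^2)) - y^4/2 + 2*y^3/3


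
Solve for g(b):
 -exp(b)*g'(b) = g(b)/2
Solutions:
 g(b) = C1*exp(exp(-b)/2)


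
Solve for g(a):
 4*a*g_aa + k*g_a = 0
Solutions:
 g(a) = C1 + a^(1 - re(k)/4)*(C2*sin(log(a)*Abs(im(k))/4) + C3*cos(log(a)*im(k)/4))


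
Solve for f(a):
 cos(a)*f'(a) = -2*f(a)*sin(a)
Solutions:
 f(a) = C1*cos(a)^2


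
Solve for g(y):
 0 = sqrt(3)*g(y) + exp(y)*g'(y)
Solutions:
 g(y) = C1*exp(sqrt(3)*exp(-y))


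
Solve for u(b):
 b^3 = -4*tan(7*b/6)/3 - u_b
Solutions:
 u(b) = C1 - b^4/4 + 8*log(cos(7*b/6))/7


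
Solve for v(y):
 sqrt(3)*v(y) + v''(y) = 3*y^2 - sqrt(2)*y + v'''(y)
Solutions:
 v(y) = C1*exp(y*(-2^(2/3)*(2 + 27*sqrt(3) + sqrt(-4 + (2 + 27*sqrt(3))^2))^(1/3) - 2*2^(1/3)/(2 + 27*sqrt(3) + sqrt(-4 + (2 + 27*sqrt(3))^2))^(1/3) + 4)/12)*sin(2^(1/3)*sqrt(3)*y*(-2^(1/3)*(2 + 27*sqrt(3) + sqrt(-4 + 729*(-sqrt(3) - 2/27)^2))^(1/3) + 2/(2 + 27*sqrt(3) + sqrt(-4 + 729*(-sqrt(3) - 2/27)^2))^(1/3))/12) + C2*exp(y*(-2^(2/3)*(2 + 27*sqrt(3) + sqrt(-4 + (2 + 27*sqrt(3))^2))^(1/3) - 2*2^(1/3)/(2 + 27*sqrt(3) + sqrt(-4 + (2 + 27*sqrt(3))^2))^(1/3) + 4)/12)*cos(2^(1/3)*sqrt(3)*y*(-2^(1/3)*(2 + 27*sqrt(3) + sqrt(-4 + 729*(-sqrt(3) - 2/27)^2))^(1/3) + 2/(2 + 27*sqrt(3) + sqrt(-4 + 729*(-sqrt(3) - 2/27)^2))^(1/3))/12) + C3*exp(y*(2*2^(1/3)/(2 + 27*sqrt(3) + sqrt(-4 + (2 + 27*sqrt(3))^2))^(1/3) + 2 + 2^(2/3)*(2 + 27*sqrt(3) + sqrt(-4 + (2 + 27*sqrt(3))^2))^(1/3))/6) + sqrt(3)*y^2 - sqrt(6)*y/3 - 2


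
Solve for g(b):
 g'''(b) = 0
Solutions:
 g(b) = C1 + C2*b + C3*b^2


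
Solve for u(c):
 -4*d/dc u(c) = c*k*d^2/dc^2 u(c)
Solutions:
 u(c) = C1 + c^(((re(k) - 4)*re(k) + im(k)^2)/(re(k)^2 + im(k)^2))*(C2*sin(4*log(c)*Abs(im(k))/(re(k)^2 + im(k)^2)) + C3*cos(4*log(c)*im(k)/(re(k)^2 + im(k)^2)))


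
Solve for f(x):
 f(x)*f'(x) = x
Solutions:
 f(x) = -sqrt(C1 + x^2)
 f(x) = sqrt(C1 + x^2)


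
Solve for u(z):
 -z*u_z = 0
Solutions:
 u(z) = C1


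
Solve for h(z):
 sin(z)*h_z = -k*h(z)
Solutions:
 h(z) = C1*exp(k*(-log(cos(z) - 1) + log(cos(z) + 1))/2)


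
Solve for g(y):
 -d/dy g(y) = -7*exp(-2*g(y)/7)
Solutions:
 g(y) = 7*log(-sqrt(C1 + 7*y)) - 7*log(7) + 7*log(14)/2
 g(y) = 7*log(C1 + 7*y)/2 - 7*log(7) + 7*log(14)/2


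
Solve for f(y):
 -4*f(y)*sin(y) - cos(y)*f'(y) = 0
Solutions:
 f(y) = C1*cos(y)^4


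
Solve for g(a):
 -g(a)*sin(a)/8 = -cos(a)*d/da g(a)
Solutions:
 g(a) = C1/cos(a)^(1/8)


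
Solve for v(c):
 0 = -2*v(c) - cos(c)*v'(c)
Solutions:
 v(c) = C1*(sin(c) - 1)/(sin(c) + 1)


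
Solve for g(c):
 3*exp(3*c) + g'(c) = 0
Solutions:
 g(c) = C1 - exp(3*c)


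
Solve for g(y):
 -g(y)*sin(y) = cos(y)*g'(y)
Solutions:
 g(y) = C1*cos(y)


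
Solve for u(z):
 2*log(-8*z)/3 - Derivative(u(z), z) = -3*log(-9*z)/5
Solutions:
 u(z) = C1 + 19*z*log(-z)/15 + z*(-19/15 + log(3)/5 + log(12))


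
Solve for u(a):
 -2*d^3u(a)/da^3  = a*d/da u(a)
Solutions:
 u(a) = C1 + Integral(C2*airyai(-2^(2/3)*a/2) + C3*airybi(-2^(2/3)*a/2), a)


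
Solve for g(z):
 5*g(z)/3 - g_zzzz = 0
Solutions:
 g(z) = C1*exp(-3^(3/4)*5^(1/4)*z/3) + C2*exp(3^(3/4)*5^(1/4)*z/3) + C3*sin(3^(3/4)*5^(1/4)*z/3) + C4*cos(3^(3/4)*5^(1/4)*z/3)


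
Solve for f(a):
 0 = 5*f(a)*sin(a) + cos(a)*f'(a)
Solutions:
 f(a) = C1*cos(a)^5


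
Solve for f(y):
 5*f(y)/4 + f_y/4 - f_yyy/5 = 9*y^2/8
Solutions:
 f(y) = C1*exp(-15^(1/3)*y*(15^(1/3)/(sqrt(2010) + 45)^(1/3) + (sqrt(2010) + 45)^(1/3))/12)*sin(3^(1/6)*5^(1/3)*y*(-3^(2/3)*(sqrt(2010) + 45)^(1/3) + 3*5^(1/3)/(sqrt(2010) + 45)^(1/3))/12) + C2*exp(-15^(1/3)*y*(15^(1/3)/(sqrt(2010) + 45)^(1/3) + (sqrt(2010) + 45)^(1/3))/12)*cos(3^(1/6)*5^(1/3)*y*(-3^(2/3)*(sqrt(2010) + 45)^(1/3) + 3*5^(1/3)/(sqrt(2010) + 45)^(1/3))/12) + C3*exp(15^(1/3)*y*(15^(1/3)/(sqrt(2010) + 45)^(1/3) + (sqrt(2010) + 45)^(1/3))/6) + 9*y^2/10 - 9*y/25 + 9/125


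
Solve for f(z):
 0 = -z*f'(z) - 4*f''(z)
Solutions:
 f(z) = C1 + C2*erf(sqrt(2)*z/4)


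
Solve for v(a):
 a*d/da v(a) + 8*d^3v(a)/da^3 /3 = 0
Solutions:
 v(a) = C1 + Integral(C2*airyai(-3^(1/3)*a/2) + C3*airybi(-3^(1/3)*a/2), a)


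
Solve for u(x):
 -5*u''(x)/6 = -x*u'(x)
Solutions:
 u(x) = C1 + C2*erfi(sqrt(15)*x/5)


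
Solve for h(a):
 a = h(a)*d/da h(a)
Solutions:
 h(a) = -sqrt(C1 + a^2)
 h(a) = sqrt(C1 + a^2)


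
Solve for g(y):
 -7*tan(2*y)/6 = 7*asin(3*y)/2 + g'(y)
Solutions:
 g(y) = C1 - 7*y*asin(3*y)/2 - 7*sqrt(1 - 9*y^2)/6 + 7*log(cos(2*y))/12


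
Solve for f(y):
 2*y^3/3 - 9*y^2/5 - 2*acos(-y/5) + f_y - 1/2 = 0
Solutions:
 f(y) = C1 - y^4/6 + 3*y^3/5 + 2*y*acos(-y/5) + y/2 + 2*sqrt(25 - y^2)


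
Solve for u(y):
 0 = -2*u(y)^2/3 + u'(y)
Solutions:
 u(y) = -3/(C1 + 2*y)


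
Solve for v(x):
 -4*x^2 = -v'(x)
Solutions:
 v(x) = C1 + 4*x^3/3


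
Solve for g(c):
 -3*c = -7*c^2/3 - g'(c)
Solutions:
 g(c) = C1 - 7*c^3/9 + 3*c^2/2


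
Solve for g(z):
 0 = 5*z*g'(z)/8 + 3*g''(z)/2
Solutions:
 g(z) = C1 + C2*erf(sqrt(30)*z/12)


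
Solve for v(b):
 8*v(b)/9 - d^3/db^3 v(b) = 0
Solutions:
 v(b) = C3*exp(2*3^(1/3)*b/3) + (C1*sin(3^(5/6)*b/3) + C2*cos(3^(5/6)*b/3))*exp(-3^(1/3)*b/3)


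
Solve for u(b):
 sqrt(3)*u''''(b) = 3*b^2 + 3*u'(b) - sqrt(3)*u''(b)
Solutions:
 u(b) = C1 + C2*exp(-2^(1/3)*sqrt(3)*b*(-2/(9 + sqrt(85))^(1/3) + 2^(1/3)*(9 + sqrt(85))^(1/3))/12)*sin(2^(1/3)*b*(2/(9 + sqrt(85))^(1/3) + 2^(1/3)*(9 + sqrt(85))^(1/3))/4) + C3*exp(-2^(1/3)*sqrt(3)*b*(-2/(9 + sqrt(85))^(1/3) + 2^(1/3)*(9 + sqrt(85))^(1/3))/12)*cos(2^(1/3)*b*(2/(9 + sqrt(85))^(1/3) + 2^(1/3)*(9 + sqrt(85))^(1/3))/4) + C4*exp(2^(1/3)*sqrt(3)*b*(-2/(9 + sqrt(85))^(1/3) + 2^(1/3)*(9 + sqrt(85))^(1/3))/6) - b^3/3 - sqrt(3)*b^2/3 - 2*b/3


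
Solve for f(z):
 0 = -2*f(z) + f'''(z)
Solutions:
 f(z) = C3*exp(2^(1/3)*z) + (C1*sin(2^(1/3)*sqrt(3)*z/2) + C2*cos(2^(1/3)*sqrt(3)*z/2))*exp(-2^(1/3)*z/2)


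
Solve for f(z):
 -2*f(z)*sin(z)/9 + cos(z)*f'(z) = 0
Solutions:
 f(z) = C1/cos(z)^(2/9)


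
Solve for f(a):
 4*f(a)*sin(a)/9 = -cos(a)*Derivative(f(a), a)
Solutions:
 f(a) = C1*cos(a)^(4/9)


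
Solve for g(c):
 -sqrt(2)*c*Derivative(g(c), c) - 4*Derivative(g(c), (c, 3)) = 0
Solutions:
 g(c) = C1 + Integral(C2*airyai(-sqrt(2)*c/2) + C3*airybi(-sqrt(2)*c/2), c)


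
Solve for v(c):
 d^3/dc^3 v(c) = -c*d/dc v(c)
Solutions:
 v(c) = C1 + Integral(C2*airyai(-c) + C3*airybi(-c), c)


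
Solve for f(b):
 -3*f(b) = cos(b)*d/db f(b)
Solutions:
 f(b) = C1*(sin(b) - 1)^(3/2)/(sin(b) + 1)^(3/2)


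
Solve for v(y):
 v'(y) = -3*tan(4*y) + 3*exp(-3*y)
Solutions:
 v(y) = C1 - 3*log(tan(4*y)^2 + 1)/8 - exp(-3*y)


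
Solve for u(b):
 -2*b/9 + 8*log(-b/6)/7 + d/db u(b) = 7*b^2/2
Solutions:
 u(b) = C1 + 7*b^3/6 + b^2/9 - 8*b*log(-b)/7 + 8*b*(1 + log(6))/7


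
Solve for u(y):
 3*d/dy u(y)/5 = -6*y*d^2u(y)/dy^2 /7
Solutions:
 u(y) = C1 + C2*y^(3/10)


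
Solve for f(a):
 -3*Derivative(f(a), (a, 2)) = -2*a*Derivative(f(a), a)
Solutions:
 f(a) = C1 + C2*erfi(sqrt(3)*a/3)


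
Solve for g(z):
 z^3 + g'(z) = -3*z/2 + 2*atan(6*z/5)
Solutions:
 g(z) = C1 - z^4/4 - 3*z^2/4 + 2*z*atan(6*z/5) - 5*log(36*z^2 + 25)/6


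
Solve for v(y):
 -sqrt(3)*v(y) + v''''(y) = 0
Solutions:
 v(y) = C1*exp(-3^(1/8)*y) + C2*exp(3^(1/8)*y) + C3*sin(3^(1/8)*y) + C4*cos(3^(1/8)*y)


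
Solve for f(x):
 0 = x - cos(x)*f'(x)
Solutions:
 f(x) = C1 + Integral(x/cos(x), x)


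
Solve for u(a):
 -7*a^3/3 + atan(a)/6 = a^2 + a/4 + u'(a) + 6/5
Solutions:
 u(a) = C1 - 7*a^4/12 - a^3/3 - a^2/8 + a*atan(a)/6 - 6*a/5 - log(a^2 + 1)/12


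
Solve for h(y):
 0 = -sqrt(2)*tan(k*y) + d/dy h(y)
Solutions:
 h(y) = C1 + sqrt(2)*Piecewise((-log(cos(k*y))/k, Ne(k, 0)), (0, True))


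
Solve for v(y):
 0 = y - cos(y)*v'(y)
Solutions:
 v(y) = C1 + Integral(y/cos(y), y)


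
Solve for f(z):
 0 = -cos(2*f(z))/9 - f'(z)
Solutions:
 z/9 - log(sin(2*f(z)) - 1)/4 + log(sin(2*f(z)) + 1)/4 = C1


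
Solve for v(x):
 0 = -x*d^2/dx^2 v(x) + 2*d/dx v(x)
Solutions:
 v(x) = C1 + C2*x^3


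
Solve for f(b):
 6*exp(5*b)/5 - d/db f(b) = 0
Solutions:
 f(b) = C1 + 6*exp(5*b)/25


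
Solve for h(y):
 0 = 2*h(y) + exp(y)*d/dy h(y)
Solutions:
 h(y) = C1*exp(2*exp(-y))


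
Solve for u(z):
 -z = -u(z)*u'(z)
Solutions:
 u(z) = -sqrt(C1 + z^2)
 u(z) = sqrt(C1 + z^2)


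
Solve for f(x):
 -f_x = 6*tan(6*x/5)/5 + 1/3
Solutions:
 f(x) = C1 - x/3 + log(cos(6*x/5))


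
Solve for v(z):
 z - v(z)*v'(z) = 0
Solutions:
 v(z) = -sqrt(C1 + z^2)
 v(z) = sqrt(C1 + z^2)


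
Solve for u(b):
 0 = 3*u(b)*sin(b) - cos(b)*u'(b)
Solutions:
 u(b) = C1/cos(b)^3


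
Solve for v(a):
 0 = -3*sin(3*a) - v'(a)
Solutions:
 v(a) = C1 + cos(3*a)


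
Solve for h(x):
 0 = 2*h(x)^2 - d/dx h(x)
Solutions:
 h(x) = -1/(C1 + 2*x)


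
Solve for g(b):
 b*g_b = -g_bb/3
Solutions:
 g(b) = C1 + C2*erf(sqrt(6)*b/2)


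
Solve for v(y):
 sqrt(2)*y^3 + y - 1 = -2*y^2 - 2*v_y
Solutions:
 v(y) = C1 - sqrt(2)*y^4/8 - y^3/3 - y^2/4 + y/2


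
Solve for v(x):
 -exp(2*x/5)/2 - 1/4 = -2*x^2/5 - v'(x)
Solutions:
 v(x) = C1 - 2*x^3/15 + x/4 + 5*exp(2*x/5)/4


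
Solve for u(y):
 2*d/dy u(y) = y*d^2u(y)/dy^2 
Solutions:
 u(y) = C1 + C2*y^3


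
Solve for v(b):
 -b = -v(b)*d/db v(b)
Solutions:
 v(b) = -sqrt(C1 + b^2)
 v(b) = sqrt(C1 + b^2)


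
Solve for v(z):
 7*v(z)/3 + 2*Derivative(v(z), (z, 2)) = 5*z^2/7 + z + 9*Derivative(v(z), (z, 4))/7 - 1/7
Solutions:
 v(z) = C1*exp(-sqrt(21)*z/3) + C2*exp(sqrt(21)*z/3) + C3*sin(sqrt(7)*z/3) + C4*cos(sqrt(7)*z/3) + 15*z^2/49 + 3*z/7 - 201/343


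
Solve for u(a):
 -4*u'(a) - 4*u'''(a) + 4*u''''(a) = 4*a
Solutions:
 u(a) = C1 + C2*exp(a*(-2^(2/3)*(3*sqrt(93) + 29)^(1/3) - 2*2^(1/3)/(3*sqrt(93) + 29)^(1/3) + 4)/12)*sin(2^(1/3)*sqrt(3)*a*(-2^(1/3)*(3*sqrt(93) + 29)^(1/3) + 2/(3*sqrt(93) + 29)^(1/3))/12) + C3*exp(a*(-2^(2/3)*(3*sqrt(93) + 29)^(1/3) - 2*2^(1/3)/(3*sqrt(93) + 29)^(1/3) + 4)/12)*cos(2^(1/3)*sqrt(3)*a*(-2^(1/3)*(3*sqrt(93) + 29)^(1/3) + 2/(3*sqrt(93) + 29)^(1/3))/12) + C4*exp(a*(2*2^(1/3)/(3*sqrt(93) + 29)^(1/3) + 2 + 2^(2/3)*(3*sqrt(93) + 29)^(1/3))/6) - a^2/2


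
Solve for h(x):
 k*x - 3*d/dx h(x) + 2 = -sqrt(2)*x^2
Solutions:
 h(x) = C1 + k*x^2/6 + sqrt(2)*x^3/9 + 2*x/3


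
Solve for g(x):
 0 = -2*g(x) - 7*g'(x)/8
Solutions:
 g(x) = C1*exp(-16*x/7)


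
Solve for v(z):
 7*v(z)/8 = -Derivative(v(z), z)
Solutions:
 v(z) = C1*exp(-7*z/8)


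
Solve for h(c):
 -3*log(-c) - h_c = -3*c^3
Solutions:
 h(c) = C1 + 3*c^4/4 - 3*c*log(-c) + 3*c


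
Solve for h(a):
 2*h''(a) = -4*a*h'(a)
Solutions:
 h(a) = C1 + C2*erf(a)


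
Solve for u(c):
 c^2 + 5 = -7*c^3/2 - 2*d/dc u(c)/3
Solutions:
 u(c) = C1 - 21*c^4/16 - c^3/2 - 15*c/2


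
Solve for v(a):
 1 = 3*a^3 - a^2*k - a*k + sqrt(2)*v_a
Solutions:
 v(a) = C1 - 3*sqrt(2)*a^4/8 + sqrt(2)*a^3*k/6 + sqrt(2)*a^2*k/4 + sqrt(2)*a/2


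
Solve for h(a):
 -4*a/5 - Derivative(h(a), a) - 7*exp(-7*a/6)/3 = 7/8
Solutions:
 h(a) = C1 - 2*a^2/5 - 7*a/8 + 2*exp(-7*a/6)


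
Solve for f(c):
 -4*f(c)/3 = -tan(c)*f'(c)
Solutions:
 f(c) = C1*sin(c)^(4/3)


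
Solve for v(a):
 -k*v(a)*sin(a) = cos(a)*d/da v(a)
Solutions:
 v(a) = C1*exp(k*log(cos(a)))


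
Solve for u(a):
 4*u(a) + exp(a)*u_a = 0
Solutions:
 u(a) = C1*exp(4*exp(-a))


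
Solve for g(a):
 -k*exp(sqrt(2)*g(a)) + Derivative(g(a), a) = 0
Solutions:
 g(a) = sqrt(2)*(2*log(-1/(C1 + a*k)) - log(2))/4


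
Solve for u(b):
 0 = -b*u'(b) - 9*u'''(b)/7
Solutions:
 u(b) = C1 + Integral(C2*airyai(-21^(1/3)*b/3) + C3*airybi(-21^(1/3)*b/3), b)


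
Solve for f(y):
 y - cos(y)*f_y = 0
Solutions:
 f(y) = C1 + Integral(y/cos(y), y)


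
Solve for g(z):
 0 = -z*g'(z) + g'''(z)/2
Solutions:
 g(z) = C1 + Integral(C2*airyai(2^(1/3)*z) + C3*airybi(2^(1/3)*z), z)


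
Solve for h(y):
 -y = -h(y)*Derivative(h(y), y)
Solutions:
 h(y) = -sqrt(C1 + y^2)
 h(y) = sqrt(C1 + y^2)


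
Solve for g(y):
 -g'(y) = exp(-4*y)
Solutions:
 g(y) = C1 + exp(-4*y)/4


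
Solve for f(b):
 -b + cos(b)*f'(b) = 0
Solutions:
 f(b) = C1 + Integral(b/cos(b), b)


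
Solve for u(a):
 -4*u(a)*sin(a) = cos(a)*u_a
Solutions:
 u(a) = C1*cos(a)^4


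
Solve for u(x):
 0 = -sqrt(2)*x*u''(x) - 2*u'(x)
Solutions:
 u(x) = C1 + C2*x^(1 - sqrt(2))


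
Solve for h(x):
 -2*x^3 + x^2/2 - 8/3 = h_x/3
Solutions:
 h(x) = C1 - 3*x^4/2 + x^3/2 - 8*x


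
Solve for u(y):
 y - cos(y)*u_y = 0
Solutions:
 u(y) = C1 + Integral(y/cos(y), y)


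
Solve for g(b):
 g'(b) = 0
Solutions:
 g(b) = C1


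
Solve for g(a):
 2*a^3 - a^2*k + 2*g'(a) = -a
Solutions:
 g(a) = C1 - a^4/4 + a^3*k/6 - a^2/4


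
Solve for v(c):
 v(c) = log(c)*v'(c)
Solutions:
 v(c) = C1*exp(li(c))


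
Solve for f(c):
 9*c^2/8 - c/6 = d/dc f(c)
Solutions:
 f(c) = C1 + 3*c^3/8 - c^2/12


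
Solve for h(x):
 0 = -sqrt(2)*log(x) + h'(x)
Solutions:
 h(x) = C1 + sqrt(2)*x*log(x) - sqrt(2)*x


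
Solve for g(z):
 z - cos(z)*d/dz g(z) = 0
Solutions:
 g(z) = C1 + Integral(z/cos(z), z)


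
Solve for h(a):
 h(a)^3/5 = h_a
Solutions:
 h(a) = -sqrt(10)*sqrt(-1/(C1 + a))/2
 h(a) = sqrt(10)*sqrt(-1/(C1 + a))/2


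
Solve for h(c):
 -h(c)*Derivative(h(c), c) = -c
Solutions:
 h(c) = -sqrt(C1 + c^2)
 h(c) = sqrt(C1 + c^2)


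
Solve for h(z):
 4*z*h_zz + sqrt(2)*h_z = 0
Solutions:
 h(z) = C1 + C2*z^(1 - sqrt(2)/4)


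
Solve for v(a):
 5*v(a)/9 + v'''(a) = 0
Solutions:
 v(a) = C3*exp(-15^(1/3)*a/3) + (C1*sin(3^(5/6)*5^(1/3)*a/6) + C2*cos(3^(5/6)*5^(1/3)*a/6))*exp(15^(1/3)*a/6)


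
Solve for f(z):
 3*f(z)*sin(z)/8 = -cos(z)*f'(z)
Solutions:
 f(z) = C1*cos(z)^(3/8)


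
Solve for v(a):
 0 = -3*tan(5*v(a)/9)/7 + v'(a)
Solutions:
 v(a) = -9*asin(C1*exp(5*a/21))/5 + 9*pi/5
 v(a) = 9*asin(C1*exp(5*a/21))/5


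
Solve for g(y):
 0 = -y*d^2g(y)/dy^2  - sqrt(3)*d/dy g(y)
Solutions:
 g(y) = C1 + C2*y^(1 - sqrt(3))


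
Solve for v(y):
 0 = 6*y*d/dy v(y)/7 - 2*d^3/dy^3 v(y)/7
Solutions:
 v(y) = C1 + Integral(C2*airyai(3^(1/3)*y) + C3*airybi(3^(1/3)*y), y)


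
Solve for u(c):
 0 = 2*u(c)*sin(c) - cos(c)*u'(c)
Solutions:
 u(c) = C1/cos(c)^2


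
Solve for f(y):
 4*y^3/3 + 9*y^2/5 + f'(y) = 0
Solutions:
 f(y) = C1 - y^4/3 - 3*y^3/5


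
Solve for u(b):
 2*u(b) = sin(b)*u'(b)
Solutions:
 u(b) = C1*(cos(b) - 1)/(cos(b) + 1)


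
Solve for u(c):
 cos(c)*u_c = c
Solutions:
 u(c) = C1 + Integral(c/cos(c), c)


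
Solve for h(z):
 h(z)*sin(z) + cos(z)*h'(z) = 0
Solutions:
 h(z) = C1*cos(z)


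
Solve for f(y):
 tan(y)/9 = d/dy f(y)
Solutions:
 f(y) = C1 - log(cos(y))/9


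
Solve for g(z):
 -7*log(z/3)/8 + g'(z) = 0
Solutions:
 g(z) = C1 + 7*z*log(z)/8 - 7*z*log(3)/8 - 7*z/8


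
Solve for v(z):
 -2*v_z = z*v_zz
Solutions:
 v(z) = C1 + C2/z


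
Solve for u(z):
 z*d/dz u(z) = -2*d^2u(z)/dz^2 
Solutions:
 u(z) = C1 + C2*erf(z/2)


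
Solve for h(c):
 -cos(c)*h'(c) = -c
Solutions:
 h(c) = C1 + Integral(c/cos(c), c)


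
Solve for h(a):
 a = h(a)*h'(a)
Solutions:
 h(a) = -sqrt(C1 + a^2)
 h(a) = sqrt(C1 + a^2)


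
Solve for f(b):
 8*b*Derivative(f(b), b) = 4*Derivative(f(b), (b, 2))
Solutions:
 f(b) = C1 + C2*erfi(b)


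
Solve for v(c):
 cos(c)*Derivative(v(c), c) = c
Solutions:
 v(c) = C1 + Integral(c/cos(c), c)


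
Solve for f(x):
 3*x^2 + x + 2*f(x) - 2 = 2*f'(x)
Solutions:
 f(x) = C1*exp(x) - 3*x^2/2 - 7*x/2 - 5/2


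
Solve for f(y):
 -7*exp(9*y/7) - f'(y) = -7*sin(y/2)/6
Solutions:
 f(y) = C1 - 49*exp(9*y/7)/9 - 7*cos(y/2)/3


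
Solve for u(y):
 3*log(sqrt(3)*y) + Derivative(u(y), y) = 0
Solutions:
 u(y) = C1 - 3*y*log(y) - 3*y*log(3)/2 + 3*y


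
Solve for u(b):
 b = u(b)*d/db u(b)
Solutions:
 u(b) = -sqrt(C1 + b^2)
 u(b) = sqrt(C1 + b^2)


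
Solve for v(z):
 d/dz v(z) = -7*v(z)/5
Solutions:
 v(z) = C1*exp(-7*z/5)


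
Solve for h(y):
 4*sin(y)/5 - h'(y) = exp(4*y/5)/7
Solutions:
 h(y) = C1 - 5*exp(4*y/5)/28 - 4*cos(y)/5


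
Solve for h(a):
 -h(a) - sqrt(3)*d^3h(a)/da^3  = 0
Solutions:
 h(a) = C3*exp(-3^(5/6)*a/3) + (C1*sin(3^(1/3)*a/2) + C2*cos(3^(1/3)*a/2))*exp(3^(5/6)*a/6)


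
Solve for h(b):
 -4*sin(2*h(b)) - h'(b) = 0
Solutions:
 h(b) = pi - acos((-C1 - exp(16*b))/(C1 - exp(16*b)))/2
 h(b) = acos((-C1 - exp(16*b))/(C1 - exp(16*b)))/2


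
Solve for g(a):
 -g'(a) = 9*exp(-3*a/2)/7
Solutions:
 g(a) = C1 + 6*exp(-3*a/2)/7


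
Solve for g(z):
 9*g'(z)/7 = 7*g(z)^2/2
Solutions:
 g(z) = -18/(C1 + 49*z)


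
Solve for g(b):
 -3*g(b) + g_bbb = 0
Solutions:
 g(b) = C3*exp(3^(1/3)*b) + (C1*sin(3^(5/6)*b/2) + C2*cos(3^(5/6)*b/2))*exp(-3^(1/3)*b/2)


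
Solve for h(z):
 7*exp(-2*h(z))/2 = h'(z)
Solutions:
 h(z) = log(-sqrt(C1 + 7*z))
 h(z) = log(C1 + 7*z)/2


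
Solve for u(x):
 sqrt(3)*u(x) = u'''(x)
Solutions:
 u(x) = C3*exp(3^(1/6)*x) + (C1*sin(3^(2/3)*x/2) + C2*cos(3^(2/3)*x/2))*exp(-3^(1/6)*x/2)


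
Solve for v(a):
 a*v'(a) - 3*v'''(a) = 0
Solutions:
 v(a) = C1 + Integral(C2*airyai(3^(2/3)*a/3) + C3*airybi(3^(2/3)*a/3), a)


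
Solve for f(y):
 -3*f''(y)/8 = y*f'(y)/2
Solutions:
 f(y) = C1 + C2*erf(sqrt(6)*y/3)


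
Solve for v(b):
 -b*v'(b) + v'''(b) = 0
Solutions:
 v(b) = C1 + Integral(C2*airyai(b) + C3*airybi(b), b)


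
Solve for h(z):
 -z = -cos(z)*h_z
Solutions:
 h(z) = C1 + Integral(z/cos(z), z)


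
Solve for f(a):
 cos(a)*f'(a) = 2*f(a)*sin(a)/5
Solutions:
 f(a) = C1/cos(a)^(2/5)


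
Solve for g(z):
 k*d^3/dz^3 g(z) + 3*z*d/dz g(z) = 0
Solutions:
 g(z) = C1 + Integral(C2*airyai(3^(1/3)*z*(-1/k)^(1/3)) + C3*airybi(3^(1/3)*z*(-1/k)^(1/3)), z)


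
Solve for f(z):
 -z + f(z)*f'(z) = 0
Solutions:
 f(z) = -sqrt(C1 + z^2)
 f(z) = sqrt(C1 + z^2)


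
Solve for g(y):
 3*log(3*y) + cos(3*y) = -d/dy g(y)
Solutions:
 g(y) = C1 - 3*y*log(y) - 3*y*log(3) + 3*y - sin(3*y)/3


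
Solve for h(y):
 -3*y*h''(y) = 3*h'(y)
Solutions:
 h(y) = C1 + C2*log(y)


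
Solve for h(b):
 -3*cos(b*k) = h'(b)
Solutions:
 h(b) = C1 - 3*sin(b*k)/k


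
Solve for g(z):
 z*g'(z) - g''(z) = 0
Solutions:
 g(z) = C1 + C2*erfi(sqrt(2)*z/2)


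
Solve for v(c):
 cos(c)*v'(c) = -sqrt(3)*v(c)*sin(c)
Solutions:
 v(c) = C1*cos(c)^(sqrt(3))


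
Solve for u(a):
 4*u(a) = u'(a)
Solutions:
 u(a) = C1*exp(4*a)


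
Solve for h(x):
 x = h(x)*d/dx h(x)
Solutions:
 h(x) = -sqrt(C1 + x^2)
 h(x) = sqrt(C1 + x^2)


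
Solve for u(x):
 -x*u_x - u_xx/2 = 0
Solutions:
 u(x) = C1 + C2*erf(x)


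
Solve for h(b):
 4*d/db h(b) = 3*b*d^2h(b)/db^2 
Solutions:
 h(b) = C1 + C2*b^(7/3)


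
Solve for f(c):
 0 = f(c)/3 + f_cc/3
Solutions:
 f(c) = C1*sin(c) + C2*cos(c)


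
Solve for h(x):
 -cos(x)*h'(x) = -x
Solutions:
 h(x) = C1 + Integral(x/cos(x), x)


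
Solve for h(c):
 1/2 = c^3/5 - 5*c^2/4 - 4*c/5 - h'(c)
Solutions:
 h(c) = C1 + c^4/20 - 5*c^3/12 - 2*c^2/5 - c/2


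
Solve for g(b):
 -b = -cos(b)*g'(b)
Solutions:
 g(b) = C1 + Integral(b/cos(b), b)


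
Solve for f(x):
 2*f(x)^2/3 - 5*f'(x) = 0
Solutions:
 f(x) = -15/(C1 + 2*x)


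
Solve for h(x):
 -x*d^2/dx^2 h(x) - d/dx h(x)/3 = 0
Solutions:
 h(x) = C1 + C2*x^(2/3)


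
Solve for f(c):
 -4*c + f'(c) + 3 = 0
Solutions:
 f(c) = C1 + 2*c^2 - 3*c


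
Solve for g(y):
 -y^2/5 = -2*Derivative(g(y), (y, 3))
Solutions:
 g(y) = C1 + C2*y + C3*y^2 + y^5/600


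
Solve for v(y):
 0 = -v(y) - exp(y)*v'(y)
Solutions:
 v(y) = C1*exp(exp(-y))


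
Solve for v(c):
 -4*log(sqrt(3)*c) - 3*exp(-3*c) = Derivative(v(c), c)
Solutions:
 v(c) = C1 - 4*c*log(c) + 2*c*(2 - log(3)) + exp(-3*c)


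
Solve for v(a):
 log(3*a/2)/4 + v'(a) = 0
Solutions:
 v(a) = C1 - a*log(a)/4 - a*log(3)/4 + a*log(2)/4 + a/4


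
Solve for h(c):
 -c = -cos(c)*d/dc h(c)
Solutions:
 h(c) = C1 + Integral(c/cos(c), c)


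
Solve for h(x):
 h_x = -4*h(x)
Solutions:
 h(x) = C1*exp(-4*x)


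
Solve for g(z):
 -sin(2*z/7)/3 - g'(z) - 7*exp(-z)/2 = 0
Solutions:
 g(z) = C1 + 7*cos(2*z/7)/6 + 7*exp(-z)/2


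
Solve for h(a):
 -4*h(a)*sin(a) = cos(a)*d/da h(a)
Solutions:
 h(a) = C1*cos(a)^4


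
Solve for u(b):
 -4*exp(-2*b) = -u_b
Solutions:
 u(b) = C1 - 2*exp(-2*b)


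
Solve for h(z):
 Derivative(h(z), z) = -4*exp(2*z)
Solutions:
 h(z) = C1 - 2*exp(2*z)


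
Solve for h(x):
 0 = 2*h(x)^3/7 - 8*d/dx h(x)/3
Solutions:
 h(x) = -sqrt(14)*sqrt(-1/(C1 + 3*x))
 h(x) = sqrt(14)*sqrt(-1/(C1 + 3*x))


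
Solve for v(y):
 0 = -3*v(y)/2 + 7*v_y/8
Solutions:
 v(y) = C1*exp(12*y/7)


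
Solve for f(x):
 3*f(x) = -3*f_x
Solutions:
 f(x) = C1*exp(-x)


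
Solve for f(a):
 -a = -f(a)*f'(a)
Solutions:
 f(a) = -sqrt(C1 + a^2)
 f(a) = sqrt(C1 + a^2)


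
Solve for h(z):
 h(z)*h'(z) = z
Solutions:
 h(z) = -sqrt(C1 + z^2)
 h(z) = sqrt(C1 + z^2)


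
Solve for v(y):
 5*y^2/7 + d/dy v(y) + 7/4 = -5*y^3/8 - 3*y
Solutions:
 v(y) = C1 - 5*y^4/32 - 5*y^3/21 - 3*y^2/2 - 7*y/4


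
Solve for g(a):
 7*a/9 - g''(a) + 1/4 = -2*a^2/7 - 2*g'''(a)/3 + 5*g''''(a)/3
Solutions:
 g(a) = C1 + C2*a + a^4/42 + 73*a^3/378 + 53*a^2/1512 + (C3*sin(sqrt(14)*a/5) + C4*cos(sqrt(14)*a/5))*exp(a/5)


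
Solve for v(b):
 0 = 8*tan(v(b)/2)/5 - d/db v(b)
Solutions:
 v(b) = -2*asin(C1*exp(4*b/5)) + 2*pi
 v(b) = 2*asin(C1*exp(4*b/5))


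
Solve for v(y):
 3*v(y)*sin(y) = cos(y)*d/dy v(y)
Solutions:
 v(y) = C1/cos(y)^3


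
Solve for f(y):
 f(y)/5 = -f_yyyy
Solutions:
 f(y) = (C1*sin(sqrt(2)*5^(3/4)*y/10) + C2*cos(sqrt(2)*5^(3/4)*y/10))*exp(-sqrt(2)*5^(3/4)*y/10) + (C3*sin(sqrt(2)*5^(3/4)*y/10) + C4*cos(sqrt(2)*5^(3/4)*y/10))*exp(sqrt(2)*5^(3/4)*y/10)


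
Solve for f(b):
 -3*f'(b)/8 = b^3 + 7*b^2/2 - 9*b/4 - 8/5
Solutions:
 f(b) = C1 - 2*b^4/3 - 28*b^3/9 + 3*b^2 + 64*b/15


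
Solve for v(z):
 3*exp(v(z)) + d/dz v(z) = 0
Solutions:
 v(z) = log(1/(C1 + 3*z))


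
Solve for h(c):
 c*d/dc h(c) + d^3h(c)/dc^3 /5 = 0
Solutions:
 h(c) = C1 + Integral(C2*airyai(-5^(1/3)*c) + C3*airybi(-5^(1/3)*c), c)


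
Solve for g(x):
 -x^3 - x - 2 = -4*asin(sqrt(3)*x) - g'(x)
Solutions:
 g(x) = C1 + x^4/4 + x^2/2 - 4*x*asin(sqrt(3)*x) + 2*x - 4*sqrt(3)*sqrt(1 - 3*x^2)/3


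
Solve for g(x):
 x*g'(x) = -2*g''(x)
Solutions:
 g(x) = C1 + C2*erf(x/2)


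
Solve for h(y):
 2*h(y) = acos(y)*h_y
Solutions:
 h(y) = C1*exp(2*Integral(1/acos(y), y))


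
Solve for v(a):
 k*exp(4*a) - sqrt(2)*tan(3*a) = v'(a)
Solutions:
 v(a) = C1 + k*exp(4*a)/4 + sqrt(2)*log(cos(3*a))/3


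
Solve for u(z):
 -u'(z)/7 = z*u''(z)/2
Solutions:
 u(z) = C1 + C2*z^(5/7)


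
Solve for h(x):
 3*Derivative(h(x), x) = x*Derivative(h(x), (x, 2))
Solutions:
 h(x) = C1 + C2*x^4


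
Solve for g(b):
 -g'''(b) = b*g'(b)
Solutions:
 g(b) = C1 + Integral(C2*airyai(-b) + C3*airybi(-b), b)


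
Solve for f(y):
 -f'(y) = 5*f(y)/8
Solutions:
 f(y) = C1*exp(-5*y/8)


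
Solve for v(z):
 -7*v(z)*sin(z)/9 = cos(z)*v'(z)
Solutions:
 v(z) = C1*cos(z)^(7/9)


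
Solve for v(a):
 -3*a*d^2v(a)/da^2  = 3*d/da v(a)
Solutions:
 v(a) = C1 + C2*log(a)


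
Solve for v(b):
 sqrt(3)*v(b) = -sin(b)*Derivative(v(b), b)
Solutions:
 v(b) = C1*(cos(b) + 1)^(sqrt(3)/2)/(cos(b) - 1)^(sqrt(3)/2)


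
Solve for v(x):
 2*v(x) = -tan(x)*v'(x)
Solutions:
 v(x) = C1/sin(x)^2


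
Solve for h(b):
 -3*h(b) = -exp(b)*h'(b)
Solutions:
 h(b) = C1*exp(-3*exp(-b))


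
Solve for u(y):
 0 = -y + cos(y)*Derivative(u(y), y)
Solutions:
 u(y) = C1 + Integral(y/cos(y), y)


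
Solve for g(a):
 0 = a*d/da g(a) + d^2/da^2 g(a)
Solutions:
 g(a) = C1 + C2*erf(sqrt(2)*a/2)


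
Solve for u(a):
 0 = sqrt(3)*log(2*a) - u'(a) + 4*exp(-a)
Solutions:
 u(a) = C1 + sqrt(3)*a*log(a) + sqrt(3)*a*(-1 + log(2)) - 4*exp(-a)


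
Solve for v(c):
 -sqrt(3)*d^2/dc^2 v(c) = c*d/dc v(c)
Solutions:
 v(c) = C1 + C2*erf(sqrt(2)*3^(3/4)*c/6)


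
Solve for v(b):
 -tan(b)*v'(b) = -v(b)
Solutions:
 v(b) = C1*sin(b)


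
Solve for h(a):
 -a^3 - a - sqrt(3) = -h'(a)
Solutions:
 h(a) = C1 + a^4/4 + a^2/2 + sqrt(3)*a


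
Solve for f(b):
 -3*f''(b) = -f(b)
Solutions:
 f(b) = C1*exp(-sqrt(3)*b/3) + C2*exp(sqrt(3)*b/3)


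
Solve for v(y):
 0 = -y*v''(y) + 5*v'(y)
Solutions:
 v(y) = C1 + C2*y^6


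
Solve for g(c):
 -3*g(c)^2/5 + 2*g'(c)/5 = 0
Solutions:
 g(c) = -2/(C1 + 3*c)


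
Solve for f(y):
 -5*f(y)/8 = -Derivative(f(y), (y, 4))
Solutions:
 f(y) = C1*exp(-10^(1/4)*y/2) + C2*exp(10^(1/4)*y/2) + C3*sin(10^(1/4)*y/2) + C4*cos(10^(1/4)*y/2)


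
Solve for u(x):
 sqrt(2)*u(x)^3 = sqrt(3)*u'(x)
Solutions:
 u(x) = -sqrt(6)*sqrt(-1/(C1 + sqrt(6)*x))/2
 u(x) = sqrt(6)*sqrt(-1/(C1 + sqrt(6)*x))/2


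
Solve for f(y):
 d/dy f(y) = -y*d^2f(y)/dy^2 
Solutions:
 f(y) = C1 + C2*log(y)


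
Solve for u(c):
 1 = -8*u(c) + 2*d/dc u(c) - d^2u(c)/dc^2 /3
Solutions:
 u(c) = (C1*sin(sqrt(15)*c) + C2*cos(sqrt(15)*c))*exp(3*c) - 1/8


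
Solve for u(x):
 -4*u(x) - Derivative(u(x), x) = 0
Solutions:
 u(x) = C1*exp(-4*x)


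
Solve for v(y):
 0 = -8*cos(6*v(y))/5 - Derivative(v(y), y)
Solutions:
 8*y/5 - log(sin(6*v(y)) - 1)/12 + log(sin(6*v(y)) + 1)/12 = C1


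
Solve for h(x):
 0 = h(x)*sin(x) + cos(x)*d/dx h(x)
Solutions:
 h(x) = C1*cos(x)


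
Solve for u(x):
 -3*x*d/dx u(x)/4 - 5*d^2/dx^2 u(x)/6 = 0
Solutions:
 u(x) = C1 + C2*erf(3*sqrt(5)*x/10)


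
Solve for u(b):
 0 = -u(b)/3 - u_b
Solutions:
 u(b) = C1*exp(-b/3)


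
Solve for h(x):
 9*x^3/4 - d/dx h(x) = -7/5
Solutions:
 h(x) = C1 + 9*x^4/16 + 7*x/5


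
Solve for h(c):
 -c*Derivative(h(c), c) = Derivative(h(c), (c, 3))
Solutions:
 h(c) = C1 + Integral(C2*airyai(-c) + C3*airybi(-c), c)


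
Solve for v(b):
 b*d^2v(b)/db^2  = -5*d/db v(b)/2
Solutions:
 v(b) = C1 + C2/b^(3/2)


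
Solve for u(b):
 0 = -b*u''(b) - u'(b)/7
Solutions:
 u(b) = C1 + C2*b^(6/7)


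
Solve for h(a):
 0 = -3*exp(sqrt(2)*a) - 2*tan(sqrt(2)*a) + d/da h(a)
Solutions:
 h(a) = C1 + 3*sqrt(2)*exp(sqrt(2)*a)/2 - sqrt(2)*log(cos(sqrt(2)*a))


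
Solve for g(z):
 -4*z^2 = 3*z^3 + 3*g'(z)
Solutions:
 g(z) = C1 - z^4/4 - 4*z^3/9


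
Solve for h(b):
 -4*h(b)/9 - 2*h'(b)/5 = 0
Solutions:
 h(b) = C1*exp(-10*b/9)


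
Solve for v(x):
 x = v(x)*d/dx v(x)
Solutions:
 v(x) = -sqrt(C1 + x^2)
 v(x) = sqrt(C1 + x^2)


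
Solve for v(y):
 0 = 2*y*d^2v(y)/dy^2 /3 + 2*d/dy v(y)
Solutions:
 v(y) = C1 + C2/y^2


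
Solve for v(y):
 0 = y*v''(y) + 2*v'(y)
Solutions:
 v(y) = C1 + C2/y


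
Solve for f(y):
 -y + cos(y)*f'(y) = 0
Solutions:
 f(y) = C1 + Integral(y/cos(y), y)


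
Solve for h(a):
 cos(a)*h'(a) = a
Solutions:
 h(a) = C1 + Integral(a/cos(a), a)


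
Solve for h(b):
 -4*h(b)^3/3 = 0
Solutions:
 h(b) = 0


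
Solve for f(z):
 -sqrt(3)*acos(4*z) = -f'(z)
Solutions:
 f(z) = C1 + sqrt(3)*(z*acos(4*z) - sqrt(1 - 16*z^2)/4)


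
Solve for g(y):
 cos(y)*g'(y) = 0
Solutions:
 g(y) = C1


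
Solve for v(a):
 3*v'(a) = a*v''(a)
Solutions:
 v(a) = C1 + C2*a^4


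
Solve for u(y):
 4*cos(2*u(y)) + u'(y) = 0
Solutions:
 u(y) = -asin((C1 + exp(16*y))/(C1 - exp(16*y)))/2 + pi/2
 u(y) = asin((C1 + exp(16*y))/(C1 - exp(16*y)))/2


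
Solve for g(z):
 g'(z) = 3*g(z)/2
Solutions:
 g(z) = C1*exp(3*z/2)


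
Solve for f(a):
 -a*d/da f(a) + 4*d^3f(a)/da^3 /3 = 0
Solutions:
 f(a) = C1 + Integral(C2*airyai(6^(1/3)*a/2) + C3*airybi(6^(1/3)*a/2), a)


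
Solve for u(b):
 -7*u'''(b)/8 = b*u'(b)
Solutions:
 u(b) = C1 + Integral(C2*airyai(-2*7^(2/3)*b/7) + C3*airybi(-2*7^(2/3)*b/7), b)


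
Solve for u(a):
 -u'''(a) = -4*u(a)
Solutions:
 u(a) = C3*exp(2^(2/3)*a) + (C1*sin(2^(2/3)*sqrt(3)*a/2) + C2*cos(2^(2/3)*sqrt(3)*a/2))*exp(-2^(2/3)*a/2)


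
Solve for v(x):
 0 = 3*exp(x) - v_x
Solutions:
 v(x) = C1 + 3*exp(x)


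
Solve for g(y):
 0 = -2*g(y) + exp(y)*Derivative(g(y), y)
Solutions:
 g(y) = C1*exp(-2*exp(-y))


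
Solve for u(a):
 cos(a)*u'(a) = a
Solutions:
 u(a) = C1 + Integral(a/cos(a), a)


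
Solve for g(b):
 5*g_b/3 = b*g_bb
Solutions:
 g(b) = C1 + C2*b^(8/3)


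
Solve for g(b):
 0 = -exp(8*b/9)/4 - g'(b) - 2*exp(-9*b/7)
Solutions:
 g(b) = C1 - 9*exp(8*b/9)/32 + 14*exp(-9*b/7)/9


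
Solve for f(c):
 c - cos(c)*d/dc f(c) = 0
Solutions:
 f(c) = C1 + Integral(c/cos(c), c)


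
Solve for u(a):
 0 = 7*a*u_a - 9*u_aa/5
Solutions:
 u(a) = C1 + C2*erfi(sqrt(70)*a/6)


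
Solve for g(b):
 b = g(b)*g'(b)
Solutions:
 g(b) = -sqrt(C1 + b^2)
 g(b) = sqrt(C1 + b^2)


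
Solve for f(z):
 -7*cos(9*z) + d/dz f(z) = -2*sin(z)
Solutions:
 f(z) = C1 + 7*sin(9*z)/9 + 2*cos(z)


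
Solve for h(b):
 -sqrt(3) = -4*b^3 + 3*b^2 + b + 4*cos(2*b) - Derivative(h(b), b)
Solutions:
 h(b) = C1 - b^4 + b^3 + b^2/2 + sqrt(3)*b + 2*sin(2*b)


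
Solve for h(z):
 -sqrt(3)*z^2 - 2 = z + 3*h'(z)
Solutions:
 h(z) = C1 - sqrt(3)*z^3/9 - z^2/6 - 2*z/3


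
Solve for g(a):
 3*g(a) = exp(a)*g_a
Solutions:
 g(a) = C1*exp(-3*exp(-a))


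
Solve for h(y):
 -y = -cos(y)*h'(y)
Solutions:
 h(y) = C1 + Integral(y/cos(y), y)


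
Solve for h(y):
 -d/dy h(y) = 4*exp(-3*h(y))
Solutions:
 h(y) = log(C1 - 12*y)/3
 h(y) = log((-3^(1/3) - 3^(5/6)*I)*(C1 - 4*y)^(1/3)/2)
 h(y) = log((-3^(1/3) + 3^(5/6)*I)*(C1 - 4*y)^(1/3)/2)


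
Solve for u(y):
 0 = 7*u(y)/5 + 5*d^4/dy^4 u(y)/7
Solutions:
 u(y) = (C1*sin(sqrt(70)*y/10) + C2*cos(sqrt(70)*y/10))*exp(-sqrt(70)*y/10) + (C3*sin(sqrt(70)*y/10) + C4*cos(sqrt(70)*y/10))*exp(sqrt(70)*y/10)


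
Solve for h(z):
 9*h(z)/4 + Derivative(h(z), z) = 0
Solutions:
 h(z) = C1*exp(-9*z/4)


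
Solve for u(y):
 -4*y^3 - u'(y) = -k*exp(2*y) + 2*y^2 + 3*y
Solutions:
 u(y) = C1 + k*exp(2*y)/2 - y^4 - 2*y^3/3 - 3*y^2/2


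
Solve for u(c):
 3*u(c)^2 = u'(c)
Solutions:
 u(c) = -1/(C1 + 3*c)


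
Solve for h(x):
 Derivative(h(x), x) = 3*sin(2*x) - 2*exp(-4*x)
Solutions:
 h(x) = C1 - 3*cos(2*x)/2 + exp(-4*x)/2


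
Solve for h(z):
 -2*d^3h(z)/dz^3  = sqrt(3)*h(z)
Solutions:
 h(z) = C3*exp(-2^(2/3)*3^(1/6)*z/2) + (C1*sin(6^(2/3)*z/4) + C2*cos(6^(2/3)*z/4))*exp(2^(2/3)*3^(1/6)*z/4)


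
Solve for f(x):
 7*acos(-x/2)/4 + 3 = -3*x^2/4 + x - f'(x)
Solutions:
 f(x) = C1 - x^3/4 + x^2/2 - 7*x*acos(-x/2)/4 - 3*x - 7*sqrt(4 - x^2)/4


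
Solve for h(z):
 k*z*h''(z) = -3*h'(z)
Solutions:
 h(z) = C1 + z^(((re(k) - 3)*re(k) + im(k)^2)/(re(k)^2 + im(k)^2))*(C2*sin(3*log(z)*Abs(im(k))/(re(k)^2 + im(k)^2)) + C3*cos(3*log(z)*im(k)/(re(k)^2 + im(k)^2)))


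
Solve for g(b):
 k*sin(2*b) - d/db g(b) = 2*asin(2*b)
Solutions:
 g(b) = C1 - 2*b*asin(2*b) - k*cos(2*b)/2 - sqrt(1 - 4*b^2)


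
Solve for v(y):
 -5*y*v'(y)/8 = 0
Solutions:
 v(y) = C1


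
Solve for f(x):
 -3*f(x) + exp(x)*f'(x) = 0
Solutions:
 f(x) = C1*exp(-3*exp(-x))


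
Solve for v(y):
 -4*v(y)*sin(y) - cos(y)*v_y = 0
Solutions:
 v(y) = C1*cos(y)^4


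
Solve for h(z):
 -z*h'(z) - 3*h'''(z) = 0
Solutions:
 h(z) = C1 + Integral(C2*airyai(-3^(2/3)*z/3) + C3*airybi(-3^(2/3)*z/3), z)


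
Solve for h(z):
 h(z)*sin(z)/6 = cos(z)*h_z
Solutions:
 h(z) = C1/cos(z)^(1/6)


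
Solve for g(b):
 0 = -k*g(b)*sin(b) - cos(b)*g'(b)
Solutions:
 g(b) = C1*exp(k*log(cos(b)))


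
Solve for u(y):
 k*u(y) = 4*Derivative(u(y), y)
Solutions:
 u(y) = C1*exp(k*y/4)


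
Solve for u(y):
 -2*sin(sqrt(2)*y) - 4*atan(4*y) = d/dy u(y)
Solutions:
 u(y) = C1 - 4*y*atan(4*y) + log(16*y^2 + 1)/2 + sqrt(2)*cos(sqrt(2)*y)


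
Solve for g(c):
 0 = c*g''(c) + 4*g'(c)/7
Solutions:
 g(c) = C1 + C2*c^(3/7)


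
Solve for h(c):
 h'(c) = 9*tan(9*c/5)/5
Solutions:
 h(c) = C1 - log(cos(9*c/5))


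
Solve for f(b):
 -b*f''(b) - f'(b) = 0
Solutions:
 f(b) = C1 + C2*log(b)


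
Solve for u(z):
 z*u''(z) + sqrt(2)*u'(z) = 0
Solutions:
 u(z) = C1 + C2*z^(1 - sqrt(2))


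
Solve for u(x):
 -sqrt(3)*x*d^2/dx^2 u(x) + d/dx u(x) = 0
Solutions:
 u(x) = C1 + C2*x^(sqrt(3)/3 + 1)


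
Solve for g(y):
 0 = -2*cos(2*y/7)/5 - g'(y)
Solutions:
 g(y) = C1 - 7*sin(2*y/7)/5


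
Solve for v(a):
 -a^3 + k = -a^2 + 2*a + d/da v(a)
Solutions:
 v(a) = C1 - a^4/4 + a^3/3 - a^2 + a*k


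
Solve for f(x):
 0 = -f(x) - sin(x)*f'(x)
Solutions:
 f(x) = C1*sqrt(cos(x) + 1)/sqrt(cos(x) - 1)


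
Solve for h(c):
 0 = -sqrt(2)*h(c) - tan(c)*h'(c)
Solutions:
 h(c) = C1/sin(c)^(sqrt(2))


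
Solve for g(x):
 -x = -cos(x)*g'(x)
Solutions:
 g(x) = C1 + Integral(x/cos(x), x)


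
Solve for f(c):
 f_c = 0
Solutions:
 f(c) = C1


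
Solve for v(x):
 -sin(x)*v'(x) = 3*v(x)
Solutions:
 v(x) = C1*(cos(x) + 1)^(3/2)/(cos(x) - 1)^(3/2)


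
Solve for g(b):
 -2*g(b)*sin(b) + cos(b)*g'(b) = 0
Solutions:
 g(b) = C1/cos(b)^2


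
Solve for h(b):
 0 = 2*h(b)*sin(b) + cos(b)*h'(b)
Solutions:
 h(b) = C1*cos(b)^2


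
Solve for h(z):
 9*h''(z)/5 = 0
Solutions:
 h(z) = C1 + C2*z


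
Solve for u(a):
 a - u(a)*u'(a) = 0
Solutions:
 u(a) = -sqrt(C1 + a^2)
 u(a) = sqrt(C1 + a^2)


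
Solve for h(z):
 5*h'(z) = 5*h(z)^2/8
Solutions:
 h(z) = -8/(C1 + z)


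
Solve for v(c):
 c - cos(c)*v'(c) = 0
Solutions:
 v(c) = C1 + Integral(c/cos(c), c)


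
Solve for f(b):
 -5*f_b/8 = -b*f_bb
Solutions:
 f(b) = C1 + C2*b^(13/8)


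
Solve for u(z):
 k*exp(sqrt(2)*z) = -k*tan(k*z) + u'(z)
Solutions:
 u(z) = C1 + k*Piecewise((sqrt(2)*exp(sqrt(2)*z)/2 + log(tan(k*z)^2 + 1)/(2*k), Ne(k, 0)), (sqrt(2)*exp(sqrt(2)*z)/2, True))


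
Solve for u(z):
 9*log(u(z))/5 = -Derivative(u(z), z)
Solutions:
 li(u(z)) = C1 - 9*z/5


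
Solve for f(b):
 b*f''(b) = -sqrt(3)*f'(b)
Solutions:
 f(b) = C1 + C2*b^(1 - sqrt(3))


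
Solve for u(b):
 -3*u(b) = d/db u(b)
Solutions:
 u(b) = C1*exp(-3*b)


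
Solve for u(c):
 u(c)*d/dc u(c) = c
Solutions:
 u(c) = -sqrt(C1 + c^2)
 u(c) = sqrt(C1 + c^2)


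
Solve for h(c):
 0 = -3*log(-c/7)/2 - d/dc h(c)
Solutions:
 h(c) = C1 - 3*c*log(-c)/2 + 3*c*(1 + log(7))/2


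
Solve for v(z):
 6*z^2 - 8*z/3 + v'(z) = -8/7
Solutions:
 v(z) = C1 - 2*z^3 + 4*z^2/3 - 8*z/7


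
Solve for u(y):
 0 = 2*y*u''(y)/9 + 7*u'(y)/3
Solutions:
 u(y) = C1 + C2/y^(19/2)


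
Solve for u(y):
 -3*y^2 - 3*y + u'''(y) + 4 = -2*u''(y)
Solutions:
 u(y) = C1 + C2*y + C3*exp(-2*y) + y^4/8 - y^2


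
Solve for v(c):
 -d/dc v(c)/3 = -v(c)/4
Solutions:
 v(c) = C1*exp(3*c/4)


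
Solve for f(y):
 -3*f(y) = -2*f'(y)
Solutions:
 f(y) = C1*exp(3*y/2)


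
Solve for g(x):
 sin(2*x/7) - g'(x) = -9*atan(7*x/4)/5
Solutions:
 g(x) = C1 + 9*x*atan(7*x/4)/5 - 18*log(49*x^2 + 16)/35 - 7*cos(2*x/7)/2


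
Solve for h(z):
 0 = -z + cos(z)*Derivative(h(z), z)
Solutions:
 h(z) = C1 + Integral(z/cos(z), z)


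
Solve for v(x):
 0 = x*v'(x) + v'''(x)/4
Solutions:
 v(x) = C1 + Integral(C2*airyai(-2^(2/3)*x) + C3*airybi(-2^(2/3)*x), x)


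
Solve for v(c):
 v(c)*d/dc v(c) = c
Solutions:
 v(c) = -sqrt(C1 + c^2)
 v(c) = sqrt(C1 + c^2)
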